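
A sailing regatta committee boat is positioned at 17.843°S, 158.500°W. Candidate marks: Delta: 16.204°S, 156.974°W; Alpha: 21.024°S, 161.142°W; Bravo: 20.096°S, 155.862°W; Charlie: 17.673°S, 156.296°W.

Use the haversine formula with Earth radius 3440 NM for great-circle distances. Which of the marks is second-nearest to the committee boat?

Delta

Distances from the committee boat (17.843°S, 158.500°W):
Charlie: 126.4 NM
Delta: 131.7 NM
Bravo: 201.8 NM
Alpha: 242.6 NM
The second-nearest is Delta at 131.7 NM.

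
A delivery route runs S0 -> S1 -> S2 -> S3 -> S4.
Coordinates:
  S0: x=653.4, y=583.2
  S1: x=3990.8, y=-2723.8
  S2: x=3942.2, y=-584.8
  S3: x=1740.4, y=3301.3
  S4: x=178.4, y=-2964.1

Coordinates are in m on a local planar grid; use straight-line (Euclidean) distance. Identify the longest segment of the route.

S3–S4

Leg distances:
S0→S1: 4698.3 m
S1→S2: 2139.6 m
S2→S3: 4466.5 m
S3→S4: 6457.2 m
The longest leg is S3–S4 at 6457.2 m.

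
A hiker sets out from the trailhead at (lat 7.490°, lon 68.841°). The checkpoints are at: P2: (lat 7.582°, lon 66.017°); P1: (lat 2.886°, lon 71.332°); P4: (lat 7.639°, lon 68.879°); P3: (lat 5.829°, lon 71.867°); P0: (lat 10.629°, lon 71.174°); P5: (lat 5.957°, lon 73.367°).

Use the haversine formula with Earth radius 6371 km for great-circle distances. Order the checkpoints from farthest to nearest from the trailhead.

Computing each great-circle distance from (lat 7.490°, lon 68.841°):
P1 (lat 2.886°, lon 71.332°): 581.5 km
P5 (lat 5.957°, lon 73.367°): 528.1 km
P0 (lat 10.629°, lon 71.174°): 432.9 km
P3 (lat 5.829°, lon 71.867°): 381.8 km
P2 (lat 7.582°, lon 66.017°): 311.5 km
P4 (lat 7.639°, lon 68.879°): 17.1 km

P1, P5, P0, P3, P2, P4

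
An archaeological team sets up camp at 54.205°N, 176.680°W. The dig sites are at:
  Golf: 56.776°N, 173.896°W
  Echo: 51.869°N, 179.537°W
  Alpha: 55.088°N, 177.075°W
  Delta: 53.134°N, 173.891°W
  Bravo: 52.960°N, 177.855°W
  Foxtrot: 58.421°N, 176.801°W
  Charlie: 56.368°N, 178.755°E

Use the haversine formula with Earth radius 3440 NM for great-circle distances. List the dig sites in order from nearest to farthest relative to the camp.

Alpha, Bravo, Delta, Echo, Golf, Charlie, Foxtrot

Distance from the camp at 54.205°N, 176.680°W to each:
Alpha 55.088°N, 177.075°W: 54.8 NM
Bravo 52.960°N, 177.855°W: 85.7 NM
Delta 53.134°N, 173.891°W: 118.2 NM
Echo 51.869°N, 179.537°W: 174.1 NM
Golf 56.776°N, 173.896°W: 181.1 NM
Charlie 56.368°N, 178.755°E: 203.0 NM
Foxtrot 58.421°N, 176.801°W: 253.2 NM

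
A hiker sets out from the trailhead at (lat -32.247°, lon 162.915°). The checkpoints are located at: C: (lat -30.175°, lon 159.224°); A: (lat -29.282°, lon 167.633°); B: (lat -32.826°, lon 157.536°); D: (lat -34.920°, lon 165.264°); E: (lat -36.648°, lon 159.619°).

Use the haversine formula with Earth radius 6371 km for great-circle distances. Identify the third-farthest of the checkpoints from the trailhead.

B

Distances from the trailhead ((lat -32.247°, lon 162.915°)):
E: 575.1 km
A: 558.4 km
B: 508.3 km
C: 419.8 km
D: 368.3 km
The third-farthest is B at 508.3 km.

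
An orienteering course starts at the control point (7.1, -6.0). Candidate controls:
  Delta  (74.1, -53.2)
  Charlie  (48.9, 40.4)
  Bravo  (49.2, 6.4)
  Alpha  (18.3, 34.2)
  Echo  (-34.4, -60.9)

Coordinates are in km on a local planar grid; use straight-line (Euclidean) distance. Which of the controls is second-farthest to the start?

Distance to each, sorted:
Delta: 82.0 km
Echo: 68.8 km
Charlie: 62.5 km
Bravo: 43.9 km
Alpha: 41.7 km
The second-farthest is Echo at 68.8 km.

Echo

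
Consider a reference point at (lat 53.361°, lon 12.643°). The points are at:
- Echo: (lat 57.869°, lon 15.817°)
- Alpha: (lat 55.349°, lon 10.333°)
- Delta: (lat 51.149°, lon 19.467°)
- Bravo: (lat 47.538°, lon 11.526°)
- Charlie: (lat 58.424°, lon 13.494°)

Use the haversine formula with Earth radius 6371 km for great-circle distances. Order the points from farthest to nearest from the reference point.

Bravo, Charlie, Echo, Delta, Alpha

Computing each great-circle distance from (lat 53.361°, lon 12.643°):
Bravo (lat 47.538°, lon 11.526°): 652.3 km
Charlie (lat 58.424°, lon 13.494°): 565.5 km
Echo (lat 57.869°, lon 15.817°): 539.3 km
Delta (lat 51.149°, lon 19.467°): 525.3 km
Alpha (lat 55.349°, lon 10.333°): 266.9 km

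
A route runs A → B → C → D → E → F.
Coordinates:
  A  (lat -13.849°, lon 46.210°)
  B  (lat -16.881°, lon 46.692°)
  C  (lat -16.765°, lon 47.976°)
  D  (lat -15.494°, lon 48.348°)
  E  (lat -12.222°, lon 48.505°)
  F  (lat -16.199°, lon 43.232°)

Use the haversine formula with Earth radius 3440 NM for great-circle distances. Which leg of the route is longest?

Leg distances:
A→B: 184.2 NM
B→C: 74.1 NM
C→D: 79.3 NM
D→E: 196.7 NM
E→F: 388.8 NM
The longest leg is E–F at 388.8 NM.

E–F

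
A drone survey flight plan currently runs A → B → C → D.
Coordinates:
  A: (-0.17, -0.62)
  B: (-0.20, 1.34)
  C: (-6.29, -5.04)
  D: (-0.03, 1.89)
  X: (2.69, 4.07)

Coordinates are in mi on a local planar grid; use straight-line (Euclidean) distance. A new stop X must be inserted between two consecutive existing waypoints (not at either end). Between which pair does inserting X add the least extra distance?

Added distance for inserting X between each consecutive pair:
A–B: 7.5 mi
B–C: 7.9 mi
C–D: 6.9 mi
Smallest added distance is 6.9 mi, inserting between C and D.

between C and D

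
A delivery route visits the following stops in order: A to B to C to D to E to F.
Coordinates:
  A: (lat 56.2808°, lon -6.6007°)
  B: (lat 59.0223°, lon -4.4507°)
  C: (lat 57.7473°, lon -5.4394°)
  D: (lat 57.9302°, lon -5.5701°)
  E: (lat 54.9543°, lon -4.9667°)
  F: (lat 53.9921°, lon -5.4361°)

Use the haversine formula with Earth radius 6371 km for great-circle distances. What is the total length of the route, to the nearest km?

950 km

Leg distances:
A→B: 330.5 km  (cumulative 330.5 km)
B→C: 153.0 km  (cumulative 483.6 km)
C→D: 21.8 km  (cumulative 505.3 km)
D→E: 333.0 km  (cumulative 838.3 km)
E→F: 111.2 km  (cumulative 949.5 km)
Total route length ≈ 950 km.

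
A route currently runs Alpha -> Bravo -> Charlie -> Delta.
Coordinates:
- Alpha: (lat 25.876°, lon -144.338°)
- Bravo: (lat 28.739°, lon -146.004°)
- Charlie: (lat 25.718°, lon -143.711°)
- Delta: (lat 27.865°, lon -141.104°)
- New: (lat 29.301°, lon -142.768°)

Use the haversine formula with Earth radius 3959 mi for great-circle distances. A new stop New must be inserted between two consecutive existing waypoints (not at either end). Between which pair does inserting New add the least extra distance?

between Charlie and Delta

Added distance for inserting New between each consecutive pair:
Alpha–Bravo: 232.1 mi
Bravo–Charlie: 201.7 mi
Charlie–Delta: 177.0 mi
Smallest added distance is 177.0 mi, inserting between Charlie and Delta.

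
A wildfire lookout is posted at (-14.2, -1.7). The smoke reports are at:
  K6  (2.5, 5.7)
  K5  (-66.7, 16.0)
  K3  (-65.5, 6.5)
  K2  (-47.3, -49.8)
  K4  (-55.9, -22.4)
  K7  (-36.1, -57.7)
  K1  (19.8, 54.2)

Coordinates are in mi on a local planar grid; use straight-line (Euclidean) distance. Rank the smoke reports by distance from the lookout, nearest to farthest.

Distances from the lookout:
K6 (2.5, 5.7): 18.3 mi
K4 (-55.9, -22.4): 46.6 mi
K3 (-65.5, 6.5): 52.0 mi
K5 (-66.7, 16.0): 55.4 mi
K2 (-47.3, -49.8): 58.4 mi
K7 (-36.1, -57.7): 60.1 mi
K1 (19.8, 54.2): 65.4 mi

K6, K4, K3, K5, K2, K7, K1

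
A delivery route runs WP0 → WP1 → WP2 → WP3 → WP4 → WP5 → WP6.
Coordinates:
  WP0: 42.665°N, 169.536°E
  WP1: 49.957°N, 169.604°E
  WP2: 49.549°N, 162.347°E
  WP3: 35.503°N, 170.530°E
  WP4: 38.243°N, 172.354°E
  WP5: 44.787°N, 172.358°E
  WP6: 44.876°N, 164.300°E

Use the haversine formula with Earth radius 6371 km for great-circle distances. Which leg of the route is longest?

Leg distances:
WP0→WP1: 810.9 km
WP1→WP2: 523.1 km
WP2→WP3: 1697.3 km
WP3→WP4: 345.2 km
WP4→WP5: 727.7 km
WP5→WP6: 635.3 km
The longest leg is WP2–WP3 at 1697.3 km.

WP2–WP3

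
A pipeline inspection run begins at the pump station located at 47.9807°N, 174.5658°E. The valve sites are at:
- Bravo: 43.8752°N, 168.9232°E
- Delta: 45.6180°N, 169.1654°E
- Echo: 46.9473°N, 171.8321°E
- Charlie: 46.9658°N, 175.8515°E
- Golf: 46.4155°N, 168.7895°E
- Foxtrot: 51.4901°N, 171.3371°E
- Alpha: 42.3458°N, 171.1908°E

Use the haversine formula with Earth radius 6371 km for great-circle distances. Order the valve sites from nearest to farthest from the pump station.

Distance from the pump station at 47.9807°N, 174.5658°E to each:
Charlie 46.9658°N, 175.8515°E: 148.6 km
Echo 46.9473°N, 171.8321°E: 235.4 km
Foxtrot 51.4901°N, 171.3371°E: 453.9 km
Golf 46.4155°N, 168.7895°E: 469.7 km
Delta 45.6180°N, 169.1654°E: 487.7 km
Bravo 43.8752°N, 168.9232°E: 631.2 km
Alpha 42.3458°N, 171.1908°E: 680.0 km

Charlie, Echo, Foxtrot, Golf, Delta, Bravo, Alpha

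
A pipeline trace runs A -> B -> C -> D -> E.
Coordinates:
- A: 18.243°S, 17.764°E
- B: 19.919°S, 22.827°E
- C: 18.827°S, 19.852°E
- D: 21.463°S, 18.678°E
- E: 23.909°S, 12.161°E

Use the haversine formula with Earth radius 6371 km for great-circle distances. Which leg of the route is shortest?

C–D

Leg distances:
A→B: 563.7 km
B→C: 334.9 km
C→D: 317.7 km
D→E: 721.7 km
The shortest leg is C–D at 317.7 km.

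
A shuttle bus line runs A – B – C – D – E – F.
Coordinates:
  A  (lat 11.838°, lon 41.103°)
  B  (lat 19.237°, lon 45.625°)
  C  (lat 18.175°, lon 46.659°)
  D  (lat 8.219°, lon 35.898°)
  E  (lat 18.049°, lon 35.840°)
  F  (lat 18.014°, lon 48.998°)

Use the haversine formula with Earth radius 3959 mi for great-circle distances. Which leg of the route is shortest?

B–C

Leg distances:
A→B: 593.2 mi
B→C: 99.8 mi
C→D: 997.8 mi
D→E: 679.2 mi
E→F: 864.4 mi
The shortest leg is B–C at 99.8 mi.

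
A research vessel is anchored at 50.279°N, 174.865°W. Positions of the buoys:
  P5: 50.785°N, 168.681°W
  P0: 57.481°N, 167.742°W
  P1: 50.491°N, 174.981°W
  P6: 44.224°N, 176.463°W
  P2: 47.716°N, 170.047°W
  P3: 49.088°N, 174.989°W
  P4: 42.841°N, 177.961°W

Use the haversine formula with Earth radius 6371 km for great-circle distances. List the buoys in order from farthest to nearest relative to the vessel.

Distances from the vessel:
P0 57.481°N, 167.742°W: 925.9 km
P4 42.841°N, 177.961°W: 860.1 km
P6 44.224°N, 176.463°W: 684.0 km
P2 47.716°N, 170.047°W: 452.4 km
P5 50.785°N, 168.681°W: 440.6 km
P3 49.088°N, 174.989°W: 132.7 km
P1 50.491°N, 174.981°W: 25.0 km

P0, P4, P6, P2, P5, P3, P1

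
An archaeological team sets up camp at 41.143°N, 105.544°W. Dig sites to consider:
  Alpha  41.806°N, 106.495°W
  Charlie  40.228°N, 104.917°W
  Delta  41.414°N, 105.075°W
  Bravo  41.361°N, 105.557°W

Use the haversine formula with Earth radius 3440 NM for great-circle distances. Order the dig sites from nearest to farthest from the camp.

Distance from the camp at 41.143°N, 105.544°W to each:
Bravo 41.361°N, 105.557°W: 13.1 NM
Delta 41.414°N, 105.075°W: 26.7 NM
Alpha 41.806°N, 106.495°W: 58.4 NM
Charlie 40.228°N, 104.917°W: 61.9 NM

Bravo, Delta, Alpha, Charlie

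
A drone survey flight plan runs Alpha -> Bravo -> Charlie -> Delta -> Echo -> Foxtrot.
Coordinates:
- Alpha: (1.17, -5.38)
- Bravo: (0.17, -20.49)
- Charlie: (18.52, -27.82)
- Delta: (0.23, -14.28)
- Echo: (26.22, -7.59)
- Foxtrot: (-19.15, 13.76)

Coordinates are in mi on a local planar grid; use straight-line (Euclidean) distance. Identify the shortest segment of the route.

Leg distances:
Alpha→Bravo: 15.1 mi
Bravo→Charlie: 19.8 mi
Charlie→Delta: 22.8 mi
Delta→Echo: 26.8 mi
Echo→Foxtrot: 50.1 mi
The shortest leg is Alpha–Bravo at 15.1 mi.

Alpha–Bravo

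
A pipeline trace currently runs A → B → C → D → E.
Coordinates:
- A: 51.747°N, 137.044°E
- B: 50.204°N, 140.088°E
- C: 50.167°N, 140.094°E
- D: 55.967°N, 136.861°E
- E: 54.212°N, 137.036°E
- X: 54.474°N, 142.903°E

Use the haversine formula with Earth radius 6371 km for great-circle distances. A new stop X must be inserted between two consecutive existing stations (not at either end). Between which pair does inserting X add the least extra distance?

Added distance for inserting X between each consecutive pair:
A–B: 732.8 km
B–C: 1023.1 km
C–D: 253.0 km
D–E: 603.3 km
Smallest added distance is 253.0 km, inserting between C and D.

between C and D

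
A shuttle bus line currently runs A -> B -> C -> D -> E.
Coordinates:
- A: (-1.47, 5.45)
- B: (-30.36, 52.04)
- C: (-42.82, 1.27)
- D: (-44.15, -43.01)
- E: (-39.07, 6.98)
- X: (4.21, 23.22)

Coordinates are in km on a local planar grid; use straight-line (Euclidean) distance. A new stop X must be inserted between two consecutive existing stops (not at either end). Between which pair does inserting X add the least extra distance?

Added distance for inserting X between each consecutive pair:
A–B: 8.8 km
B–C: 44.6 km
C–D: 89.6 km
D–E: 78.0 km
Smallest added distance is 8.8 km, inserting between A and B.

between A and B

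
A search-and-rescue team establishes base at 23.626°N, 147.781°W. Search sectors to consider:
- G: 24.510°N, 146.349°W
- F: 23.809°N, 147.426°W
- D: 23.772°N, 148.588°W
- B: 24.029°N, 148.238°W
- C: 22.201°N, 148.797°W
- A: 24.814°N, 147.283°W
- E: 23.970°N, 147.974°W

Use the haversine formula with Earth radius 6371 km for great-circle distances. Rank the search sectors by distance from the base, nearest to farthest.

Distance from the base at 23.626°N, 147.781°W to each:
F 23.809°N, 147.426°W: 41.5 km
E 23.970°N, 147.974°W: 43.0 km
B 24.029°N, 148.238°W: 64.6 km
D 23.772°N, 148.588°W: 83.8 km
A 24.814°N, 147.283°W: 141.4 km
G 24.510°N, 146.349°W: 175.5 km
C 22.201°N, 148.797°W: 189.6 km

F, E, B, D, A, G, C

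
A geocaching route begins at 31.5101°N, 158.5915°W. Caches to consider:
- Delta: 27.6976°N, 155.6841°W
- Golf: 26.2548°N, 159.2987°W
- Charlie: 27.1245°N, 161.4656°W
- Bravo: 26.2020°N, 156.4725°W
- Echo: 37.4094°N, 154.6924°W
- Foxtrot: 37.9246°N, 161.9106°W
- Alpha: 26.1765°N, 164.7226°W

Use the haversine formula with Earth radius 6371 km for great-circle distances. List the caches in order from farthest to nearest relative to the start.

Alpha, Foxtrot, Echo, Bravo, Golf, Charlie, Delta

Distances from the start:
Alpha 26.1765°N, 164.7226°W: 841.3 km
Foxtrot 37.9246°N, 161.9106°W: 774.9 km
Echo 37.4094°N, 154.6924°W: 746.9 km
Bravo 26.2020°N, 156.4725°W: 625.2 km
Golf 26.2548°N, 159.2987°W: 588.4 km
Charlie 27.1245°N, 161.4656°W: 561.6 km
Delta 27.6976°N, 155.6841°W: 508.6 km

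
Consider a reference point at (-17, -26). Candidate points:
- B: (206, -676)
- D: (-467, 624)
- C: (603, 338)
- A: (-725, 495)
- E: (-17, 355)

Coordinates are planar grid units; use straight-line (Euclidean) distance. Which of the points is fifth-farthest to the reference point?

E

Distance to each, sorted:
A: 879.0
D: 790.6
C: 719.0
B: 687.2
E: 381.0
The fifth-farthest is E at 381.0.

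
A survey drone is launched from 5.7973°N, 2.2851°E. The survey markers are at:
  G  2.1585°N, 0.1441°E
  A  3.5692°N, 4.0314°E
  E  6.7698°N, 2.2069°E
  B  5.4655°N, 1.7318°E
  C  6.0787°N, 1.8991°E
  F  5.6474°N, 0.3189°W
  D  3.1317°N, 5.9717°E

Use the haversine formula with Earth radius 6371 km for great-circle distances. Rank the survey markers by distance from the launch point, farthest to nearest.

Distance from the launch point at 5.7973°N, 2.2851°E to each:
D 3.1317°N, 5.9717°E: 504.8 km
G 2.1585°N, 0.1441°E: 469.1 km
A 3.5692°N, 4.0314°E: 314.4 km
F 5.6474°N, 0.3189°W: 288.6 km
E 6.7698°N, 2.2069°E: 108.5 km
B 5.4655°N, 1.7318°E: 71.5 km
C 6.0787°N, 1.8991°E: 52.9 km

D, G, A, F, E, B, C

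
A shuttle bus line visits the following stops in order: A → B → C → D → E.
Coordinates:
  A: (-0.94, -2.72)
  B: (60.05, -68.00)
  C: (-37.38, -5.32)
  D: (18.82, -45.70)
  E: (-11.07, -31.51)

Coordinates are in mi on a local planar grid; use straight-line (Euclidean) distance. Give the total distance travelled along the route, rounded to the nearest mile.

307 mi

Leg distances:
A→B: 89.3 mi  (cumulative 89.3 mi)
B→C: 115.9 mi  (cumulative 205.2 mi)
C→D: 69.2 mi  (cumulative 274.4 mi)
D→E: 33.1 mi  (cumulative 307.5 mi)
Total route length ≈ 307 mi.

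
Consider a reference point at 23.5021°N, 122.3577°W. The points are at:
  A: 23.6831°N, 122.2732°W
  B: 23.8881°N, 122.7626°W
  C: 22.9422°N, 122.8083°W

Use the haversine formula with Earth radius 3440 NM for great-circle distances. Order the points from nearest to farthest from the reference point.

A, B, C

Distances from the reference point:
A 23.6831°N, 122.2732°W: 11.8 NM
B 23.8881°N, 122.7626°W: 32.1 NM
C 22.9422°N, 122.8083°W: 41.8 NM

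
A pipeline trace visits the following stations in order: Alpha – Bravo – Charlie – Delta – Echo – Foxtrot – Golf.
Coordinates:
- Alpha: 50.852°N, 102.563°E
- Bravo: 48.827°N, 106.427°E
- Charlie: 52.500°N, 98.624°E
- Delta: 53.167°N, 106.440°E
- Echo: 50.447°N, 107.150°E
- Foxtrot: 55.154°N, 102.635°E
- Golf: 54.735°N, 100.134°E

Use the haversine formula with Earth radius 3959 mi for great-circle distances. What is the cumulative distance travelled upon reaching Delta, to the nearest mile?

Leg distances:
Alpha→Bravo: 221.8 mi  (cumulative 221.8 mi)
Bravo→Charlie: 425.3 mi  (cumulative 647.1 mi)
Charlie→Delta: 329.3 mi  (cumulative 976.5 mi)
Cumulative distance at Delta ≈ 976 mi.

976 mi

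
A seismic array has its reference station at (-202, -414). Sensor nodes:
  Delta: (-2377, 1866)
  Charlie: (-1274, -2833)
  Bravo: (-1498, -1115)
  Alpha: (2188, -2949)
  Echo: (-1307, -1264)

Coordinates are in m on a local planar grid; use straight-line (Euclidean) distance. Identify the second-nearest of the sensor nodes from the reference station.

Bravo

Distance to each, sorted:
Echo: 1394.1 m
Bravo: 1473.4 m
Charlie: 2645.9 m
Delta: 3151.0 m
Alpha: 3484.0 m
The second-nearest is Bravo at 1473.4 m.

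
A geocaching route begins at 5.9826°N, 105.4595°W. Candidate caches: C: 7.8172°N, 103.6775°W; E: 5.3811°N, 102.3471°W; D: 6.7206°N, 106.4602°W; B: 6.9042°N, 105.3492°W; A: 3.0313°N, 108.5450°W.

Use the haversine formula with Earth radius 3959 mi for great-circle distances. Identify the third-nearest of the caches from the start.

C

Distances from the start (5.9826°N, 105.4595°W):
B: 64.1 mi
D: 85.6 mi
C: 176.1 mi
E: 218.0 mi
A: 294.5 mi
The third-nearest is C at 176.1 mi.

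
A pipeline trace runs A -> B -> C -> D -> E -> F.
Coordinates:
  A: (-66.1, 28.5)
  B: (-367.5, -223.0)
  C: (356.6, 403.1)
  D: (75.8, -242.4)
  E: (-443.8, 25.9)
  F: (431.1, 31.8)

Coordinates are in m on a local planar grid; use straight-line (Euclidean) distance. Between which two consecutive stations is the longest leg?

Leg distances:
A→B: 392.5 m
B→C: 957.2 m
C→D: 703.9 m
D→E: 584.8 m
E→F: 874.9 m
The longest leg is B–C at 957.2 m.

B–C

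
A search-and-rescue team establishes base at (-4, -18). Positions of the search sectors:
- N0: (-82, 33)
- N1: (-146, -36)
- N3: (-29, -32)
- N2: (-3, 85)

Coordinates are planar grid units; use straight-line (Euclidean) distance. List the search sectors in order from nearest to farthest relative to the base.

Distances from the base:
N3 (-29, -32): 28.7
N0 (-82, 33): 93.2
N2 (-3, 85): 103.0
N1 (-146, -36): 143.1

N3, N0, N2, N1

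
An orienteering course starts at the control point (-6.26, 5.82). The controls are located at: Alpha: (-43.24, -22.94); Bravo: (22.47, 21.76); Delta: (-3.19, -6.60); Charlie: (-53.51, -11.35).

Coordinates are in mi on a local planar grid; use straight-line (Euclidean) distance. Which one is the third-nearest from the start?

Alpha

Distance to each, sorted:
Delta: 12.8 mi
Bravo: 32.9 mi
Alpha: 46.8 mi
Charlie: 50.3 mi
The third-nearest is Alpha at 46.8 mi.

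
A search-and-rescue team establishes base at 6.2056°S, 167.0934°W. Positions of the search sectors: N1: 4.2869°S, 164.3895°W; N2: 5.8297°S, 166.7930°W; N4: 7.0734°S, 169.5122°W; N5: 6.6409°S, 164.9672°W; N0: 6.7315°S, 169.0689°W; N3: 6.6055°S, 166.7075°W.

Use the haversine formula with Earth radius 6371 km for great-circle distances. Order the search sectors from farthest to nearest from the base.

Distance from the base at 6.2056°S, 167.0934°W to each:
N1 4.2869°S, 164.3895°W: 367.6 km
N4 7.0734°S, 169.5122°W: 284.0 km
N5 6.6409°S, 164.9672°W: 239.9 km
N0 6.7315°S, 169.0689°W: 226.0 km
N3 6.6055°S, 166.7075°W: 61.6 km
N2 5.8297°S, 166.7930°W: 53.4 km

N1, N4, N5, N0, N3, N2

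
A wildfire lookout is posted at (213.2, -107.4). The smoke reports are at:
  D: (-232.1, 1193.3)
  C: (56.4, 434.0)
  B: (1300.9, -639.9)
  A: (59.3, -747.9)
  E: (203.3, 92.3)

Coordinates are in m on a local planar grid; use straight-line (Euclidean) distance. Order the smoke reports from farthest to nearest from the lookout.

D, B, A, C, E

Distances from the lookout:
D (-232.1, 1193.3): 1374.8 m
B (1300.9, -639.9): 1211.1 m
A (59.3, -747.9): 658.7 m
C (56.4, 434.0): 563.6 m
E (203.3, 92.3): 199.9 m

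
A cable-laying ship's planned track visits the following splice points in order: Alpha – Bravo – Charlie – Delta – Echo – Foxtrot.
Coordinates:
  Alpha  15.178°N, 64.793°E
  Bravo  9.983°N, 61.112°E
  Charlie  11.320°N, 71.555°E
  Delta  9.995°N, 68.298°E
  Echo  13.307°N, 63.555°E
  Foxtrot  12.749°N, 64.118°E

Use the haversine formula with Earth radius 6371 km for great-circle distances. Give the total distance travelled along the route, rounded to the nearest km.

2960 km

Leg distances:
Alpha→Bravo: 702.2 km  (cumulative 702.2 km)
Bravo→Charlie: 1150.8 km  (cumulative 1853.0 km)
Charlie→Delta: 385.2 km  (cumulative 2238.2 km)
Delta→Echo: 634.3 km  (cumulative 2872.5 km)
Echo→Foxtrot: 87.0 km  (cumulative 2959.5 km)
Total route length ≈ 2960 km.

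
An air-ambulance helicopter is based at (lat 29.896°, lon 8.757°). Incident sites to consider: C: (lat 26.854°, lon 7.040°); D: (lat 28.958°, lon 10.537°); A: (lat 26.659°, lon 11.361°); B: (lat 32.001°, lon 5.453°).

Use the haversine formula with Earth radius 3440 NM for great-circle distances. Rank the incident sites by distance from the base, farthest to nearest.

Distances from the base:
A (lat 26.659°, lon 11.361°): 238.2 NM
B (lat 32.001°, lon 5.453°): 211.9 NM
C (lat 26.854°, lon 7.040°): 203.9 NM
D (lat 28.958°, lon 10.537°): 108.8 NM

A, B, C, D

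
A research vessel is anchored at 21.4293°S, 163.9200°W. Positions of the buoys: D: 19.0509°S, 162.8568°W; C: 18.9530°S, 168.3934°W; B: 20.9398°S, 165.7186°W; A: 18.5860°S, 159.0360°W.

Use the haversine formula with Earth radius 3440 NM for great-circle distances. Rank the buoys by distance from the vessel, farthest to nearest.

A, C, D, B

Computing each great-circle distance from 21.4293°S, 163.9200°W:
A 18.5860°S, 159.0360°W: 324.1 NM
C 18.9530°S, 168.3934°W: 292.6 NM
D 19.0509°S, 162.8568°W: 154.8 NM
B 20.9398°S, 165.7186°W: 104.9 NM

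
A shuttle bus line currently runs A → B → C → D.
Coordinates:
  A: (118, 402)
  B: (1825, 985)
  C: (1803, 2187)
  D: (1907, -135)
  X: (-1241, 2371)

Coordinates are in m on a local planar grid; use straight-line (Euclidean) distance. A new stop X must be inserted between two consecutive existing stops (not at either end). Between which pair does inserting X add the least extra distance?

Added distance for inserting X between each consecutive pair:
A–B: 3953.4 m
B–C: 5212.1 m
C–D: 4748.9 m
Smallest added distance is 3953.4 m, inserting between A and B.

between A and B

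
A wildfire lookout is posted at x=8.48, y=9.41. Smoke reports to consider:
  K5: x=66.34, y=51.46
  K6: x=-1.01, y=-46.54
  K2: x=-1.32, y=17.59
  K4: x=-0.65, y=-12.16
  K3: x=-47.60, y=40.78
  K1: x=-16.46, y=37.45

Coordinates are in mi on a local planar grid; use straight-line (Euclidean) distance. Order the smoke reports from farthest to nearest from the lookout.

Computing each straight-line distance from x=8.48, y=9.41:
K5 x=66.34, y=51.46: 71.5 mi
K3 x=-47.60, y=40.78: 64.3 mi
K6 x=-1.01, y=-46.54: 56.7 mi
K1 x=-16.46, y=37.45: 37.5 mi
K4 x=-0.65, y=-12.16: 23.4 mi
K2 x=-1.32, y=17.59: 12.8 mi

K5, K3, K6, K1, K4, K2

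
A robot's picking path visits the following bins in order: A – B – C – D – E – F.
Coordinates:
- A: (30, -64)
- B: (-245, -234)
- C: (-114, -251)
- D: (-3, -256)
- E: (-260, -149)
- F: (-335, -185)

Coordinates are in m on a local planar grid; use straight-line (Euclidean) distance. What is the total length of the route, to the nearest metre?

Leg distances:
A→B: 323.3 m  (cumulative 323.3 m)
B→C: 132.1 m  (cumulative 455.4 m)
C→D: 111.1 m  (cumulative 566.5 m)
D→E: 278.4 m  (cumulative 844.9 m)
E→F: 83.2 m  (cumulative 928.1 m)
Total route length ≈ 928 m.

928 m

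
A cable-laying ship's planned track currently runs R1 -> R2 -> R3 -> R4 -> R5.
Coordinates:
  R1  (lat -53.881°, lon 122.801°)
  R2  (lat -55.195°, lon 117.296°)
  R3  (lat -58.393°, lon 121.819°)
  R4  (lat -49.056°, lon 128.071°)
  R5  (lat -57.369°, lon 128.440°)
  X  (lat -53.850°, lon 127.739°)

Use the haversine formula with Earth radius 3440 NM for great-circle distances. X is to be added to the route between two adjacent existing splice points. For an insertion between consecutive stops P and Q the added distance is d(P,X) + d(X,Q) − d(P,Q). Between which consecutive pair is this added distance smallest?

between R4 and R5

Added distance for inserting X between each consecutive pair:
R1–R2: 339.9 NM
R2–R3: 466.5 NM
R3–R4: 22.6 NM
R4–R5: 1.4 NM
Smallest added distance is 1.4 NM, inserting between R4 and R5.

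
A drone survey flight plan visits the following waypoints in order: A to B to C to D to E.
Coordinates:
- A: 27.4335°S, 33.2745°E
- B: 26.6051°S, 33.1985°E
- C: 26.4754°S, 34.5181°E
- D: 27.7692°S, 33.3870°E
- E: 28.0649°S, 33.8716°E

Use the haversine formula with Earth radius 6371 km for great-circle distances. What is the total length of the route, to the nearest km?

Leg distances:
A→B: 92.4 km  (cumulative 92.4 km)
B→C: 132.1 km  (cumulative 224.5 km)
C→D: 182.3 km  (cumulative 406.8 km)
D→E: 57.9 km  (cumulative 464.6 km)
Total route length ≈ 465 km.

465 km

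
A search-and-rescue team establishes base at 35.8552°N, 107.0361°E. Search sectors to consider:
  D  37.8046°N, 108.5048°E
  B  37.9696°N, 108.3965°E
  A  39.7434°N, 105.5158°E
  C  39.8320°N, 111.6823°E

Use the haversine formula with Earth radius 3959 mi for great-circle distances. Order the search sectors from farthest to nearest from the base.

Distances from the base:
C 39.8320°N, 111.6823°E: 373.8 mi
A 39.7434°N, 105.5158°E: 281.2 mi
B 37.9696°N, 108.3965°E: 164.3 mi
D 37.8046°N, 108.5048°E: 157.3 mi

C, A, B, D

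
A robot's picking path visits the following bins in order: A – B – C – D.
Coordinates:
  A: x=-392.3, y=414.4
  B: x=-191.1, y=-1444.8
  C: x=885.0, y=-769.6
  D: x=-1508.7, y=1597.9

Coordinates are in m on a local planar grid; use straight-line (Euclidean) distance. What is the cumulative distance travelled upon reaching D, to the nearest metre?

6507 m

Leg distances:
A→B: 1870.1 m  (cumulative 1870.1 m)
B→C: 1270.4 m  (cumulative 3140.4 m)
C→D: 3366.7 m  (cumulative 6507.2 m)
Cumulative distance at D ≈ 6507 m.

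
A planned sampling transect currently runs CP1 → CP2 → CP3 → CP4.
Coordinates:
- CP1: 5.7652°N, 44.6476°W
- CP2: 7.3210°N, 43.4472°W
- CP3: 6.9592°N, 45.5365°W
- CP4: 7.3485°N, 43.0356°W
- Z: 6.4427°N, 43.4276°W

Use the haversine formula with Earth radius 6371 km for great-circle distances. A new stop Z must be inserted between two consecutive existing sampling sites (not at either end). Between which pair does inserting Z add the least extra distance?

between CP1 and CP2

Added distance for inserting Z between each consecutive pair:
CP1–CP2: 34.2 km
CP2–CP3: 103.6 km
CP3–CP4: 70.2 km
Smallest added distance is 34.2 km, inserting between CP1 and CP2.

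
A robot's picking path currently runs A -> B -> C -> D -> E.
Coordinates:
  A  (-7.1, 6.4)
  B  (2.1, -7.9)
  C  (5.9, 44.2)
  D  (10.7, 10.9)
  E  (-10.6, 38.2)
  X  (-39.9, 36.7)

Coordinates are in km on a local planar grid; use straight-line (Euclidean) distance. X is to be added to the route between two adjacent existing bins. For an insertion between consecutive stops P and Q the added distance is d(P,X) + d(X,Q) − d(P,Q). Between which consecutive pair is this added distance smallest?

Added distance for inserting X between each consecutive pair:
A–B: 88.9 km
B–C: 55.4 km
C–D: 69.6 km
D–E: 51.5 km
Smallest added distance is 51.5 km, inserting between D and E.

between D and E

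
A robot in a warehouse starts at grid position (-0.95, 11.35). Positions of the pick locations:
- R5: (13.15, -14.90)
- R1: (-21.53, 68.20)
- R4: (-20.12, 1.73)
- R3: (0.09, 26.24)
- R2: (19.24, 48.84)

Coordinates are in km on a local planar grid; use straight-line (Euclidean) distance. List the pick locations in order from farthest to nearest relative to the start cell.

Distance from the start cell at (-0.95, 11.35) to each:
R1 (-21.53, 68.20): 60.5 km
R2 (19.24, 48.84): 42.6 km
R5 (13.15, -14.90): 29.8 km
R4 (-20.12, 1.73): 21.4 km
R3 (0.09, 26.24): 14.9 km

R1, R2, R5, R4, R3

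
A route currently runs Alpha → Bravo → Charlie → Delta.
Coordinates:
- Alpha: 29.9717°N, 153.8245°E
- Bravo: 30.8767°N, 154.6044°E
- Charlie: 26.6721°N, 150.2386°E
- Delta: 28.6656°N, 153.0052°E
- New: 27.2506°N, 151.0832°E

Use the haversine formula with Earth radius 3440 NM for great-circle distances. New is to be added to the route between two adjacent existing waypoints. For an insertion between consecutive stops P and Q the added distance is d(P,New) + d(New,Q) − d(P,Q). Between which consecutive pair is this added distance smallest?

between Charlie and Delta

Added distance for inserting New between each consecutive pair:
Alpha–Bravo: 435.9 NM
Bravo–Charlie: 1.3 NM
Charlie–Delta: 0.1 NM
Smallest added distance is 0.1 NM, inserting between Charlie and Delta.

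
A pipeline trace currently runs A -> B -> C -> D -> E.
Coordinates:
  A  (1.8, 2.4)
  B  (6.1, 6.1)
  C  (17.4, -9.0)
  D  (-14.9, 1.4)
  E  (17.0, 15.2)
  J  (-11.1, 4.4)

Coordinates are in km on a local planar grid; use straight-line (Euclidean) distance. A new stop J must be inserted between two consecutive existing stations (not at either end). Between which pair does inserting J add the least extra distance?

Added distance for inserting J between each consecutive pair:
A–B: 24.7 km
B–C: 29.9 km
C–D: 2.4 km
D–E: 0.2 km
Smallest added distance is 0.2 km, inserting between D and E.

between D and E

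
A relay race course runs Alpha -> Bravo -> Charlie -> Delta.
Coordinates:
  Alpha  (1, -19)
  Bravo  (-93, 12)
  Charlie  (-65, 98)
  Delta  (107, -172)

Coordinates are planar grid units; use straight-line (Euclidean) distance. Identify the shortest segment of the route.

Bravo–Charlie

Leg distances:
Alpha→Bravo: 99.0
Bravo→Charlie: 90.4
Charlie→Delta: 320.1
The shortest leg is Bravo–Charlie at 90.4.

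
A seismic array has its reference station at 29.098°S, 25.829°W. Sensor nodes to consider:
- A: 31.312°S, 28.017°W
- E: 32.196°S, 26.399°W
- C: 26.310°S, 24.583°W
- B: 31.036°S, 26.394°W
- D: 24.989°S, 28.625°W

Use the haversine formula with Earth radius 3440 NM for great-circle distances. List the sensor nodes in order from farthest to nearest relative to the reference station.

Computing each great-circle distance from 29.098°S, 25.829°W:
D 24.989°S, 28.625°W: 288.4 NM
E 32.196°S, 26.399°W: 188.3 NM
C 26.310°S, 24.583°W: 180.0 NM
A 31.312°S, 28.017°W: 174.8 NM
B 31.036°S, 26.394°W: 120.0 NM

D, E, C, A, B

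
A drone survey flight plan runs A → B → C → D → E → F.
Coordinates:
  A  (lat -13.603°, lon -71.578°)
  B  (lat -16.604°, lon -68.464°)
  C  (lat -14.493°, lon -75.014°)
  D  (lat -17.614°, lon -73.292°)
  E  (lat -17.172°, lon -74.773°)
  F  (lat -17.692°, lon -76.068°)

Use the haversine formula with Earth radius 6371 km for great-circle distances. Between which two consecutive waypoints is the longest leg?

B–C

Leg distances:
A→B: 472.3 km
B→C: 739.8 km
C→D: 392.8 km
D→E: 164.7 km
E→F: 149.1 km
The longest leg is B–C at 739.8 km.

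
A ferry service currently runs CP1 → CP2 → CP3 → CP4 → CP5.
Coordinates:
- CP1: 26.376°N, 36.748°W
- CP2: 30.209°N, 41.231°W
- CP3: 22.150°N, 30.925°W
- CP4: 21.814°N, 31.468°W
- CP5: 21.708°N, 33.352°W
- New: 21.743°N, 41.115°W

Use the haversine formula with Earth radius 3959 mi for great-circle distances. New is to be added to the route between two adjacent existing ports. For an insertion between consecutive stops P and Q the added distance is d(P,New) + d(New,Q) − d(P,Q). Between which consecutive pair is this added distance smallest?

Added distance for inserting New between each consecutive pair:
CP1–CP2: 627.2 mi
CP2–CP3: 391.8 mi
CP3–CP4: 1230.7 mi
CP4–CP5: 996.1 mi
Smallest added distance is 391.8 mi, inserting between CP2 and CP3.

between CP2 and CP3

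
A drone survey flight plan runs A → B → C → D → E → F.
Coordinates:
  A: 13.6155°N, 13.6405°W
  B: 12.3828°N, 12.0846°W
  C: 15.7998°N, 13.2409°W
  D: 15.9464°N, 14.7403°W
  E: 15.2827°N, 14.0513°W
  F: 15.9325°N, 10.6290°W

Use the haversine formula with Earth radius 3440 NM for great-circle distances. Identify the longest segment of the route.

B–C

Leg distances:
A→B: 117.3 NM
B→C: 215.9 NM
C→D: 87.0 NM
D→E: 56.3 NM
E→F: 201.7 NM
The longest leg is B–C at 215.9 NM.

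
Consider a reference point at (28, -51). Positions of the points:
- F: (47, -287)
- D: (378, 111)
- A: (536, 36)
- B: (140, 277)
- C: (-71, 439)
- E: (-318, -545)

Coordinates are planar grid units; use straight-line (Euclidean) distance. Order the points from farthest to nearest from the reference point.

E, A, C, D, B, F

Distance from the reference point at (28, -51) to each:
E (-318, -545): 603.1
A (536, 36): 515.4
C (-71, 439): 499.9
D (378, 111): 385.7
B (140, 277): 346.6
F (47, -287): 236.8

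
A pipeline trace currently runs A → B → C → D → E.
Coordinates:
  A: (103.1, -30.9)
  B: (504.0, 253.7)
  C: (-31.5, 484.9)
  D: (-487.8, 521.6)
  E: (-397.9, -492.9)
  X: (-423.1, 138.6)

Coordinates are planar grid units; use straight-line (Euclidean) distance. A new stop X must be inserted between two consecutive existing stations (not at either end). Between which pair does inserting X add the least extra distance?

Added distance for inserting X between each consecutive pair:
A–B: 995.4
B–C: 873.7
C–D: 453.4
D–E: 2.0
Smallest added distance is 2.0, inserting between D and E.

between D and E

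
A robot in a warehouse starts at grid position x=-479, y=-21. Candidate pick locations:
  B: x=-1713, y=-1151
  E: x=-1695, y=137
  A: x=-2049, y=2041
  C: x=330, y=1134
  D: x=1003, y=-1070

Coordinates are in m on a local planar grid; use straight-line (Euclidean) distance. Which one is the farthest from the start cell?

A

Distance to each, sorted:
A: 2591.7 m
D: 1815.7 m
B: 1673.2 m
C: 1410.1 m
E: 1226.2 m
The farthest is A at 2591.7 m.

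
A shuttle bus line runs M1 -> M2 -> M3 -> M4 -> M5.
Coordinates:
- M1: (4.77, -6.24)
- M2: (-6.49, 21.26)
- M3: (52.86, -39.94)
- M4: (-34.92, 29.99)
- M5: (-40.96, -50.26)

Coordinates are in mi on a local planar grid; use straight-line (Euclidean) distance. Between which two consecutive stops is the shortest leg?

Leg distances:
M1→M2: 29.7 mi
M2→M3: 85.3 mi
M3→M4: 112.2 mi
M4→M5: 80.5 mi
The shortest leg is M1–M2 at 29.7 mi.

M1–M2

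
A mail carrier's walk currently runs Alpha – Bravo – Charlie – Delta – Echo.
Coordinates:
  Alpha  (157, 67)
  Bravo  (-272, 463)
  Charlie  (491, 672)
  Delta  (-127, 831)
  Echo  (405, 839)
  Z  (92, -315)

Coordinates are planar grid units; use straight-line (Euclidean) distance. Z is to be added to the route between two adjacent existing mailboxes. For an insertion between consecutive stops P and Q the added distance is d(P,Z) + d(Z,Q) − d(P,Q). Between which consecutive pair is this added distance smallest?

between Alpha and Bravo

Added distance for inserting Z between each consecutive pair:
Alpha–Bravo: 662.6
Bravo–Charlie: 1132.4
Charlie–Delta: 1593.2
Delta–Echo: 1830.4
Smallest added distance is 662.6, inserting between Alpha and Bravo.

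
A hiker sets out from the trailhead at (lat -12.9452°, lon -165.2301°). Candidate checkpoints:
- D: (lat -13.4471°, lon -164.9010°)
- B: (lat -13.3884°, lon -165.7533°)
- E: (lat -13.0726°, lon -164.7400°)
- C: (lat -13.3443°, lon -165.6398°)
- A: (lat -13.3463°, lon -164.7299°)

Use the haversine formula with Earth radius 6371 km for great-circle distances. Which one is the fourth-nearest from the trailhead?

A

Distances from the trailhead ((lat -12.9452°, lon -165.2301°)):
E: 55.0 km
C: 62.7 km
D: 66.2 km
A: 70.2 km
B: 75.1 km
The fourth-nearest is A at 70.2 km.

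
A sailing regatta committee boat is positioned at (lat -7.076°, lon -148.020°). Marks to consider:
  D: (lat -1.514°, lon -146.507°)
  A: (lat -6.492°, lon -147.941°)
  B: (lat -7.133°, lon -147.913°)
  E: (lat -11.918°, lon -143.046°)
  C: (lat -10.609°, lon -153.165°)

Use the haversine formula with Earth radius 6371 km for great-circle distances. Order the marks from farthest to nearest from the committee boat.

Distance from the committee boat at (lat -7.076°, lon -148.020°) to each:
E (lat -11.918°, lon -143.046°): 766.3 km
C (lat -10.609°, lon -153.165°): 688.3 km
D (lat -1.514°, lon -146.507°): 640.8 km
A (lat -6.492°, lon -147.941°): 65.5 km
B (lat -7.133°, lon -147.913°): 13.4 km

E, C, D, A, B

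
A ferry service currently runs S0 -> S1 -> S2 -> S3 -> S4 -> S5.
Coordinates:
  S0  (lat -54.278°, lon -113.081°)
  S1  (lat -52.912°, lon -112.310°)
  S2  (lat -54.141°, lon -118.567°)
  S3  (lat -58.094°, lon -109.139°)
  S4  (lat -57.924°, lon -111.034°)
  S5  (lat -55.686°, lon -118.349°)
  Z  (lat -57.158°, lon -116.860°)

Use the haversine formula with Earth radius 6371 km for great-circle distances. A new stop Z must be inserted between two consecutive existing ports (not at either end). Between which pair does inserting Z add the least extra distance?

between S4 and S5

Added distance for inserting Z between each consecutive pair:
S0–S1: 791.7 km
S1–S2: 470.5 km
S2–S3: 93.0 km
S3–S4: 715.7 km
S4–S5: 35.6 km
Smallest added distance is 35.6 km, inserting between S4 and S5.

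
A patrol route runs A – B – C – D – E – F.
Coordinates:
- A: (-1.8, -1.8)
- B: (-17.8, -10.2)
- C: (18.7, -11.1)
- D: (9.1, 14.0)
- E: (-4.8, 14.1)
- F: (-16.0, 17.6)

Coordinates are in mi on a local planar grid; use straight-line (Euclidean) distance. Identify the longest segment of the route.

Leg distances:
A→B: 18.1 mi
B→C: 36.5 mi
C→D: 26.9 mi
D→E: 13.9 mi
E→F: 11.7 mi
The longest leg is B–C at 36.5 mi.

B–C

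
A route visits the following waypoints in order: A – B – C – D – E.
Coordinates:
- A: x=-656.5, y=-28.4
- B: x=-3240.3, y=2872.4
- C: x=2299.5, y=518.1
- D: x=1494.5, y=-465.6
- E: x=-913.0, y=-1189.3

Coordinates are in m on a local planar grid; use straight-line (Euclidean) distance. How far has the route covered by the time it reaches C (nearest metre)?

Leg distances:
A→B: 3884.7 m  (cumulative 3884.7 m)
B→C: 6019.3 m  (cumulative 9904.0 m)
Cumulative distance at C ≈ 9904 m.

9904 m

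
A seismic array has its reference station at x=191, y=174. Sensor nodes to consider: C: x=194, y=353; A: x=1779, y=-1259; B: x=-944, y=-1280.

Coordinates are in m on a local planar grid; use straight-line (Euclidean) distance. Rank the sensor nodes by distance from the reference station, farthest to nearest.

Distances from the reference station:
A x=1779, y=-1259: 2139.0 m
B x=-944, y=-1280: 1844.5 m
C x=194, y=353: 179.0 m

A, B, C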